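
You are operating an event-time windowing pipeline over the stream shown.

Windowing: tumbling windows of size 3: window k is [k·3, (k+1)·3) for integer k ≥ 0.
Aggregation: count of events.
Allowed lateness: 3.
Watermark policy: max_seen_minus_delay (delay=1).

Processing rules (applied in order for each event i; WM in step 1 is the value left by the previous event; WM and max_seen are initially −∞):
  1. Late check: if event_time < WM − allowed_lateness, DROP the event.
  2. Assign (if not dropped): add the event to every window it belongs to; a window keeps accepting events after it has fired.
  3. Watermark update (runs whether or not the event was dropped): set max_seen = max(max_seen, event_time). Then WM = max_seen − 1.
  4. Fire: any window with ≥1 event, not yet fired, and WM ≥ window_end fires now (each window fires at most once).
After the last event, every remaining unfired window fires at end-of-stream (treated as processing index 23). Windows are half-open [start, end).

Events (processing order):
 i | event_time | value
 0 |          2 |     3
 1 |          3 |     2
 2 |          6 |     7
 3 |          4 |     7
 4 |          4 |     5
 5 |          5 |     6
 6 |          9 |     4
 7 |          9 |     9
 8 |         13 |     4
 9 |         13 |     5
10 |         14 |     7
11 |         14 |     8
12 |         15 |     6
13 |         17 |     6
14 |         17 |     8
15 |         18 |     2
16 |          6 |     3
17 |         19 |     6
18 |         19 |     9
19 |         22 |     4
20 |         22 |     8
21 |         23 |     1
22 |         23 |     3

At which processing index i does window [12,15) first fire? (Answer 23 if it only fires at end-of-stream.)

13

i=0 t=2 v=3: → [0,3); WM=1
i=1 t=3 v=2: → [3,6); WM=2
i=2 t=6 v=7: → [6,9); WM=5; [0,3) fires=1
i=3 t=4 v=7: → [3,6); WM=5
i=4 t=4 v=5: → [3,6); WM=5
i=5 t=5 v=6: → [3,6); WM=5
i=6 t=9 v=4: → [9,12); WM=8; [3,6) fires=4
i=7 t=9 v=9: → [9,12); WM=8
i=8 t=13 v=4: → [12,15); WM=12; [6,9) fires=1 [9,12) fires=2
i=9 t=13 v=5: → [12,15); WM=12
i=10 t=14 v=7: → [12,15); WM=13
i=11 t=14 v=8: → [12,15); WM=13
i=12 t=15 v=6: → [15,18); WM=14
i=13 t=17 v=6: → [15,18); WM=16; [12,15) fires=4
i=14 t=17 v=8: → [15,18); WM=16
i=15 t=18 v=2: → [18,21); WM=17
i=16 t=6 v=3: DROP (t<17-3); WM=17
i=17 t=19 v=6: → [18,21); WM=18; [15,18) fires=3
i=18 t=19 v=9: → [18,21); WM=18
i=19 t=22 v=4: → [21,24); WM=21; [18,21) fires=3
i=20 t=22 v=8: → [21,24); WM=21
i=21 t=23 v=1: → [21,24); WM=22
i=22 t=23 v=3: → [21,24); WM=22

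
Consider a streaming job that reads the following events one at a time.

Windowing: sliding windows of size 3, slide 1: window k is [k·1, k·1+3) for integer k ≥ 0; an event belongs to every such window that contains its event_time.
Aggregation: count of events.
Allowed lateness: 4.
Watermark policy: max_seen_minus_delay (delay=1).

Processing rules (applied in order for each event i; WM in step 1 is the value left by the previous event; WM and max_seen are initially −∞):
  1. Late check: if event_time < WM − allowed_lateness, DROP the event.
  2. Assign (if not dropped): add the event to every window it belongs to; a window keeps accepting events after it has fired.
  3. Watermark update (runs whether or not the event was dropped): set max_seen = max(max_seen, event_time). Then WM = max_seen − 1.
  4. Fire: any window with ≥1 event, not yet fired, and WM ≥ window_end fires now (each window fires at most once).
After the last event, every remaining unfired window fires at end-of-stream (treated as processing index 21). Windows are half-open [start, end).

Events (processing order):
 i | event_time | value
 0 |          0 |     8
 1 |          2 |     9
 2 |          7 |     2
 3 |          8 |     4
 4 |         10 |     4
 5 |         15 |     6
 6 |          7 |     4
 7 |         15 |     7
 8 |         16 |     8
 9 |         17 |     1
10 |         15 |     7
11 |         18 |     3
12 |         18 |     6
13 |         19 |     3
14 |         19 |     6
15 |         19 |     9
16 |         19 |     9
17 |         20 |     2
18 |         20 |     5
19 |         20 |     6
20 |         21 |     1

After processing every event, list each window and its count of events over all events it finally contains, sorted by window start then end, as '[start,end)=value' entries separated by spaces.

[0,3)=2 [1,4)=1 [2,5)=1 [5,8)=1 [6,9)=2 [7,10)=2 [8,11)=2 [9,12)=1 [10,13)=1 [13,16)=3 [14,17)=4 [15,18)=5 [16,19)=4 [17,20)=7 [18,21)=9 [19,22)=8 [20,23)=4 [21,24)=1

i=0 t=0 v=8: → [0,3); WM=-1
i=1 t=2 v=9: → [2,5),[1,4),[0,3); WM=1
i=2 t=7 v=2: → [7,10),[6,9),[5,8); WM=6; [0,3) fires=2 [1,4) fires=1 [2,5) fires=1
i=3 t=8 v=4: → [8,11),[7,10),[6,9); WM=7
i=4 t=10 v=4: → [10,13),[9,12),[8,11); WM=9; [5,8) fires=1 [6,9) fires=2
i=5 t=15 v=6: → [15,18),[14,17),[13,16); WM=14; [7,10) fires=2 [8,11) fires=2 [9,12) fires=1 [10,13) fires=1
i=6 t=7 v=4: DROP (t<14-4); WM=14
i=7 t=15 v=7: → [15,18),[14,17),[13,16); WM=14
i=8 t=16 v=8: → [16,19),[15,18),[14,17); WM=15
i=9 t=17 v=1: → [17,20),[16,19),[15,18); WM=16; [13,16) fires=2
i=10 t=15 v=7: → [15,18),[14,17),[13,16); WM=16
i=11 t=18 v=3: → [18,21),[17,20),[16,19); WM=17; [14,17) fires=4
i=12 t=18 v=6: → [18,21),[17,20),[16,19); WM=17
i=13 t=19 v=3: → [19,22),[18,21),[17,20); WM=18; [15,18) fires=5
i=14 t=19 v=6: → [19,22),[18,21),[17,20); WM=18
i=15 t=19 v=9: → [19,22),[18,21),[17,20); WM=18
i=16 t=19 v=9: → [19,22),[18,21),[17,20); WM=18
i=17 t=20 v=2: → [20,23),[19,22),[18,21); WM=19; [16,19) fires=4
i=18 t=20 v=5: → [20,23),[19,22),[18,21); WM=19
i=19 t=20 v=6: → [20,23),[19,22),[18,21); WM=19
i=20 t=21 v=1: → [21,24),[20,23),[19,22); WM=20; [17,20) fires=7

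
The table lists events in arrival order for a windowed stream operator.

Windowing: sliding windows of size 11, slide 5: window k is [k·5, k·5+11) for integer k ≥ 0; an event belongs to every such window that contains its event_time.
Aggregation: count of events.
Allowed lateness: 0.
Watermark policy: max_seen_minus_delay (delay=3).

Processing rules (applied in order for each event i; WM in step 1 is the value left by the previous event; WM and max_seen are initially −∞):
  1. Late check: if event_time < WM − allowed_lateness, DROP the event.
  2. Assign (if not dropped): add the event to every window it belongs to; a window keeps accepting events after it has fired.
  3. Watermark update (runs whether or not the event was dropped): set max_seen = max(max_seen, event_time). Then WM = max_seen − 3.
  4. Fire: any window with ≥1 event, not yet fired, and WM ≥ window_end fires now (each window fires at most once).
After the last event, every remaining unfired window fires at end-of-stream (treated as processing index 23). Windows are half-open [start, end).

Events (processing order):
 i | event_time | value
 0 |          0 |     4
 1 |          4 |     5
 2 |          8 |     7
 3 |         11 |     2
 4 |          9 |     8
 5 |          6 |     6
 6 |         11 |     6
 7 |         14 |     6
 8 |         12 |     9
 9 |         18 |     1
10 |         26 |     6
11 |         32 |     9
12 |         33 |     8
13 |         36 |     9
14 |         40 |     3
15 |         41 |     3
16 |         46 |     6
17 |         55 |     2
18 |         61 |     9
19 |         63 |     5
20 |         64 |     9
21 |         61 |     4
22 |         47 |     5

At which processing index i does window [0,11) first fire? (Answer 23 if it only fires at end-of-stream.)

i=0 t=0 v=4: → [0,11); WM=-3
i=1 t=4 v=5: → [0,11); WM=1
i=2 t=8 v=7: → [5,16),[0,11); WM=5
i=3 t=11 v=2: → [10,21),[5,16); WM=8
i=4 t=9 v=8: → [5,16),[0,11); WM=8
i=5 t=6 v=6: DROP (t<8-0); WM=8
i=6 t=11 v=6: → [10,21),[5,16); WM=8
i=7 t=14 v=6: → [10,21),[5,16); WM=11; [0,11) fires=4
i=8 t=12 v=9: → [10,21),[5,16); WM=11
i=9 t=18 v=1: → [15,26),[10,21); WM=15
i=10 t=26 v=6: → [25,36),[20,31); WM=23; [5,16) fires=6 [10,21) fires=5
i=11 t=32 v=9: → [30,41),[25,36); WM=29; [15,26) fires=1
i=12 t=33 v=8: → [30,41),[25,36); WM=30
i=13 t=36 v=9: → [35,46),[30,41); WM=33; [20,31) fires=1
i=14 t=40 v=3: → [40,51),[35,46),[30,41); WM=37; [25,36) fires=3
i=15 t=41 v=3: → [40,51),[35,46); WM=38
i=16 t=46 v=6: → [45,56),[40,51); WM=43; [30,41) fires=4
i=17 t=55 v=2: → [55,66),[50,61),[45,56); WM=52; [35,46) fires=3 [40,51) fires=3
i=18 t=61 v=9: → [60,71),[55,66); WM=58; [45,56) fires=2
i=19 t=63 v=5: → [60,71),[55,66); WM=60
i=20 t=64 v=9: → [60,71),[55,66); WM=61; [50,61) fires=1
i=21 t=61 v=4: → [60,71),[55,66); WM=61
i=22 t=47 v=5: DROP (t<61-0); WM=61

7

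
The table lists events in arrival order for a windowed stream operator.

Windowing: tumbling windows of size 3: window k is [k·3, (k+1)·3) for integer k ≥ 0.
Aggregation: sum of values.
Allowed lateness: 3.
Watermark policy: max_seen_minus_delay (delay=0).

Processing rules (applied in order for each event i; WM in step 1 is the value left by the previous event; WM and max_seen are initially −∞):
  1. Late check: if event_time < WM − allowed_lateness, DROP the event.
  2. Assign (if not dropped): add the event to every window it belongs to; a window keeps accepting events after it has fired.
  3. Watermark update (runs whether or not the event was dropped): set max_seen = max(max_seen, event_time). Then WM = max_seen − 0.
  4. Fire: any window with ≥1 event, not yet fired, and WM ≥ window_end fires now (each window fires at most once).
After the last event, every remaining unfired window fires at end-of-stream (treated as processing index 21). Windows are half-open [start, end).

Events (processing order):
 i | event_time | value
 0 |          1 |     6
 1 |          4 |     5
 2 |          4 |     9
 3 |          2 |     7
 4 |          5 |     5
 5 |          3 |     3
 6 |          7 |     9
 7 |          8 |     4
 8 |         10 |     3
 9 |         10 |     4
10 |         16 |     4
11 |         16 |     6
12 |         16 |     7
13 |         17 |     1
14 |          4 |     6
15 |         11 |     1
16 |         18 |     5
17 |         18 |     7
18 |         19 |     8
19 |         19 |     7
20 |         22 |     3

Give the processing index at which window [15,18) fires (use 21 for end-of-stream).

i=0 t=1 v=6: → [0,3); WM=1
i=1 t=4 v=5: → [3,6); WM=4; [0,3) fires=6
i=2 t=4 v=9: → [3,6); WM=4
i=3 t=2 v=7: → [0,3); WM=4
i=4 t=5 v=5: → [3,6); WM=5
i=5 t=3 v=3: → [3,6); WM=5
i=6 t=7 v=9: → [6,9); WM=7; [3,6) fires=22
i=7 t=8 v=4: → [6,9); WM=8
i=8 t=10 v=3: → [9,12); WM=10; [6,9) fires=13
i=9 t=10 v=4: → [9,12); WM=10
i=10 t=16 v=4: → [15,18); WM=16; [9,12) fires=7
i=11 t=16 v=6: → [15,18); WM=16
i=12 t=16 v=7: → [15,18); WM=16
i=13 t=17 v=1: → [15,18); WM=17
i=14 t=4 v=6: DROP (t<17-3); WM=17
i=15 t=11 v=1: DROP (t<17-3); WM=17
i=16 t=18 v=5: → [18,21); WM=18; [15,18) fires=18
i=17 t=18 v=7: → [18,21); WM=18
i=18 t=19 v=8: → [18,21); WM=19
i=19 t=19 v=7: → [18,21); WM=19
i=20 t=22 v=3: → [21,24); WM=22; [18,21) fires=27

16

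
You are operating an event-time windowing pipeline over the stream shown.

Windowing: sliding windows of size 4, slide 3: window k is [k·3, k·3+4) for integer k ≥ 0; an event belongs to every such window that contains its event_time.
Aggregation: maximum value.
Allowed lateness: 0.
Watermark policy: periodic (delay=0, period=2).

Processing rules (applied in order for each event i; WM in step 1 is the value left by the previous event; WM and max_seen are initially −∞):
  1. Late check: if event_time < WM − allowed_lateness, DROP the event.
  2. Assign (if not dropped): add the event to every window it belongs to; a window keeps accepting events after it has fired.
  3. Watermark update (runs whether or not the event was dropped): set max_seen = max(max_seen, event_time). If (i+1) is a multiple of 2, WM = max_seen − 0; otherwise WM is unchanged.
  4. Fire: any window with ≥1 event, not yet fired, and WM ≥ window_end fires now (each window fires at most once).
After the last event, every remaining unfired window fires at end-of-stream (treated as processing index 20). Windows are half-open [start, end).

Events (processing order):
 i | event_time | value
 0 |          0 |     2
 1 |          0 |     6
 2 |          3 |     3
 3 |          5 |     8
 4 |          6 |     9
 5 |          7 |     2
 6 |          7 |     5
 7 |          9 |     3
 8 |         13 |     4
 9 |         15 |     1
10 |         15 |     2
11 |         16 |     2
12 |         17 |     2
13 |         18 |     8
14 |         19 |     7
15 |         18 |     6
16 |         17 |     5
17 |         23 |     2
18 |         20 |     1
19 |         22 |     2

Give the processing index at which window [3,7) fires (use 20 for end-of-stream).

i=0 t=0 v=2: → [0,4); WM=−∞
i=1 t=0 v=6: → [0,4); WM=0
i=2 t=3 v=3: → [3,7),[0,4); WM=0
i=3 t=5 v=8: → [3,7); WM=5; [0,4) fires=6
i=4 t=6 v=9: → [6,10),[3,7); WM=5
i=5 t=7 v=2: → [6,10); WM=7; [3,7) fires=9
i=6 t=7 v=5: → [6,10); WM=7
i=7 t=9 v=3: → [9,13),[6,10); WM=9
i=8 t=13 v=4: → [12,16); WM=9
i=9 t=15 v=1: → [15,19),[12,16); WM=15; [6,10) fires=9 [9,13) fires=3
i=10 t=15 v=2: → [15,19),[12,16); WM=15
i=11 t=16 v=2: → [15,19); WM=16; [12,16) fires=4
i=12 t=17 v=2: → [15,19); WM=16
i=13 t=18 v=8: → [18,22),[15,19); WM=18
i=14 t=19 v=7: → [18,22); WM=18
i=15 t=18 v=6: → [18,22),[15,19); WM=19; [15,19) fires=8
i=16 t=17 v=5: DROP (t<19-0); WM=19
i=17 t=23 v=2: → [21,25); WM=23; [18,22) fires=8
i=18 t=20 v=1: DROP (t<23-0); WM=23
i=19 t=22 v=2: DROP (t<23-0); WM=23

5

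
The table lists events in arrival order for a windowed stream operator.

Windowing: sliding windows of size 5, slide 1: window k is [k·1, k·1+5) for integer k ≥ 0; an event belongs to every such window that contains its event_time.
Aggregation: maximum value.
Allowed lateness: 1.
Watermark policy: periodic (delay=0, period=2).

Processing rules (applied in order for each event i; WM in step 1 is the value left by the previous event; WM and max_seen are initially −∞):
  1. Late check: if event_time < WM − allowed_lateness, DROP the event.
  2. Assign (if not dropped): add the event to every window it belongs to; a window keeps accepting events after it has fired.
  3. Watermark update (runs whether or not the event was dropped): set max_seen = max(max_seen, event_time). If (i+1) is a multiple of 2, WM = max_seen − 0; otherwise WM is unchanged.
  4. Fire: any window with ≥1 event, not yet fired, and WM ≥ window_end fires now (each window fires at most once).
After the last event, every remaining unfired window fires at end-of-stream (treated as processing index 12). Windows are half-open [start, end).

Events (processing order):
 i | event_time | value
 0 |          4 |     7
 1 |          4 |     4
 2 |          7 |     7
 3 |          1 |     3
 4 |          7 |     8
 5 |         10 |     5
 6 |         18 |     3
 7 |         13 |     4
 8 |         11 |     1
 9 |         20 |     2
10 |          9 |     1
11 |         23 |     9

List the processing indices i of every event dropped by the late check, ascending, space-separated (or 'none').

i=0 t=4 v=7: → [4,9),[3,8),[2,7),[1,6),[0,5); WM=−∞
i=1 t=4 v=4: → [4,9),[3,8),[2,7),[1,6),[0,5); WM=4
i=2 t=7 v=7: → [7,12),[6,11),[5,10),[4,9),[3,8); WM=4
i=3 t=1 v=3: DROP (t<4-1); WM=7; [0,5) fires=7 [1,6) fires=7 [2,7) fires=7
i=4 t=7 v=8: → [7,12),[6,11),[5,10),[4,9),[3,8); WM=7
i=5 t=10 v=5: → [10,15),[9,14),[8,13),[7,12),[6,11); WM=10; [3,8) fires=8 [4,9) fires=8 [5,10) fires=8
i=6 t=18 v=3: → [18,23),[17,22),[16,21),[15,20),[14,19); WM=10
i=7 t=13 v=4: → [13,18),[12,17),[11,16),[10,15),[9,14); WM=18; [6,11) fires=8 [7,12) fires=8 [8,13) fires=5 [9,14) fires=5 [10,15) fires=5 [11,16) fires=4 [12,17) fires=4 [13,18) fires=4
i=8 t=11 v=1: DROP (t<18-1); WM=18
i=9 t=20 v=2: → [20,25),[19,24),[18,23),[17,22),[16,21); WM=20; [14,19) fires=3 [15,20) fires=3
i=10 t=9 v=1: DROP (t<20-1); WM=20
i=11 t=23 v=9: → [23,28),[22,27),[21,26),[20,25),[19,24); WM=23; [16,21) fires=3 [17,22) fires=3 [18,23) fires=3

3 8 10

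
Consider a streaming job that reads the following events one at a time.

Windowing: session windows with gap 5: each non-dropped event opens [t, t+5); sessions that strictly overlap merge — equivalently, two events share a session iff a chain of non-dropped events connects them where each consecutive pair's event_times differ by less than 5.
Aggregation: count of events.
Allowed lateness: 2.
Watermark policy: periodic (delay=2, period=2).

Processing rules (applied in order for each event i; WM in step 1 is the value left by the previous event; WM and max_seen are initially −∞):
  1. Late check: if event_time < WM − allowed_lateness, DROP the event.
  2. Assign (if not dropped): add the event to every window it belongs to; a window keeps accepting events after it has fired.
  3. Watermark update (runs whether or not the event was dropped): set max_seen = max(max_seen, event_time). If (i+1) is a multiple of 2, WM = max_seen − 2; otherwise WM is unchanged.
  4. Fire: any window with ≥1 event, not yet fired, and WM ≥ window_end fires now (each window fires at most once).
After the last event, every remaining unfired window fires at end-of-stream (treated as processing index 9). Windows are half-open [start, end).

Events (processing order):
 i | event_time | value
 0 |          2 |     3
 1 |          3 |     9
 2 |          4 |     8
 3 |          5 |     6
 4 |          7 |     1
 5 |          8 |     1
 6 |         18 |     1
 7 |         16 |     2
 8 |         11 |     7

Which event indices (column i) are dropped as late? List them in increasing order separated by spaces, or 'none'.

8

i=0 t=2 v=3: → [2,7); WM=−∞
i=1 t=3 v=9: → [2,8); WM=1
i=2 t=4 v=8: → [2,9); WM=1
i=3 t=5 v=6: → [2,10); WM=3
i=4 t=7 v=1: → [2,12); WM=3
i=5 t=8 v=1: → [2,13); WM=6
i=6 t=18 v=1: → [18,23); WM=6
i=7 t=16 v=2: → [16,23); WM=16
i=8 t=11 v=7: DROP (t<16-2); WM=16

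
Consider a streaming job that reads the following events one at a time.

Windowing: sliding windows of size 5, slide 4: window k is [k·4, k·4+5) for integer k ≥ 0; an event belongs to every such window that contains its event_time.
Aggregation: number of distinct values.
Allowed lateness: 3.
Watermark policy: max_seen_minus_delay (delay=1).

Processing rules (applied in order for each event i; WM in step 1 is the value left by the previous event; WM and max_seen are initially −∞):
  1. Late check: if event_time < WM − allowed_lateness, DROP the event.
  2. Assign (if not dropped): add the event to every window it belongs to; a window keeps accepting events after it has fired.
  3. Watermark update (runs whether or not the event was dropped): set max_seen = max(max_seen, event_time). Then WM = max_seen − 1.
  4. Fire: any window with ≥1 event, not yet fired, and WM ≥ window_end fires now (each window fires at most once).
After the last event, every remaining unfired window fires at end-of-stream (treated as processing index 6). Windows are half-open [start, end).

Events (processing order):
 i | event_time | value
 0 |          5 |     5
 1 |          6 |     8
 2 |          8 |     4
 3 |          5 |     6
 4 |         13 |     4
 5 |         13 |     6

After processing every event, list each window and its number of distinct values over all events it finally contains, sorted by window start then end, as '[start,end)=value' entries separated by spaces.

[4,9)=4 [8,13)=1 [12,17)=2

i=0 t=5 v=5: → [4,9); WM=4
i=1 t=6 v=8: → [4,9); WM=5
i=2 t=8 v=4: → [8,13),[4,9); WM=7
i=3 t=5 v=6: → [4,9); WM=7
i=4 t=13 v=4: → [12,17); WM=12; [4,9) fires=4
i=5 t=13 v=6: → [12,17); WM=12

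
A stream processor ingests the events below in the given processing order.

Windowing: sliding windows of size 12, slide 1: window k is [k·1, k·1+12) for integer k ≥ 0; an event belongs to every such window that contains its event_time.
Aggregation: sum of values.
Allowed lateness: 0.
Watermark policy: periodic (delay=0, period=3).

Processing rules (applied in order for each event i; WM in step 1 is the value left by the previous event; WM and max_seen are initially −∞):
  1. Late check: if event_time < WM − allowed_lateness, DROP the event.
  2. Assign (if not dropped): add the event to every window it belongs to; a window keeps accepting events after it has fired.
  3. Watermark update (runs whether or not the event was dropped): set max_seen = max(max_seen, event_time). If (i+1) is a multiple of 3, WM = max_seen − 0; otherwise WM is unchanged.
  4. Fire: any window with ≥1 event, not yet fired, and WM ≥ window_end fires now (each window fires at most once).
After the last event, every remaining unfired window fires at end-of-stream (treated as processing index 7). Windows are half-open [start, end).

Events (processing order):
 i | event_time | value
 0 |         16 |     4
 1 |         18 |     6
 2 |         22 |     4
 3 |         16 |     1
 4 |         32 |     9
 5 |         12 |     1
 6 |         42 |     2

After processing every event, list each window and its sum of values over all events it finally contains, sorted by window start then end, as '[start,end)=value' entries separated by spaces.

i=0 t=16 v=4: → [16,28),[15,27),[14,26),[13,25),[12,24),[11,23),[10,22),[9,21),[8,20),[7,19),[6,18),[5,17); WM=−∞
i=1 t=18 v=6: → [18,30),[17,29),[16,28),[15,27),[14,26),[13,25),[12,24),[11,23),[10,22),[9,21),[8,20),[7,19); WM=−∞
i=2 t=22 v=4: → [22,34),[21,33),[20,32),[19,31),[18,30),[17,29),[16,28),[15,27),[14,26),[13,25),[12,24),[11,23); WM=22; [5,17) fires=4 [6,18) fires=4 [7,19) fires=10 [8,20) fires=10 [9,21) fires=10 [10,22) fires=10
i=3 t=16 v=1: DROP (t<22-0); WM=22
i=4 t=32 v=9: → [32,44),[31,43),[30,42),[29,41),[28,40),[27,39),[26,38),[25,37),[24,36),[23,35),[22,34),[21,33); WM=22
i=5 t=12 v=1: DROP (t<22-0); WM=32; [11,23) fires=14 [12,24) fires=14 [13,25) fires=14 [14,26) fires=14 [15,27) fires=14 [16,28) fires=14 [17,29) fires=10 [18,30) fires=10 [19,31) fires=4 [20,32) fires=4
i=6 t=42 v=2: → [42,54),[41,53),[40,52),[39,51),[38,50),[37,49),[36,48),[35,47),[34,46),[33,45),[32,44),[31,43); WM=32

[5,17)=4 [6,18)=4 [7,19)=10 [8,20)=10 [9,21)=10 [10,22)=10 [11,23)=14 [12,24)=14 [13,25)=14 [14,26)=14 [15,27)=14 [16,28)=14 [17,29)=10 [18,30)=10 [19,31)=4 [20,32)=4 [21,33)=13 [22,34)=13 [23,35)=9 [24,36)=9 [25,37)=9 [26,38)=9 [27,39)=9 [28,40)=9 [29,41)=9 [30,42)=9 [31,43)=11 [32,44)=11 [33,45)=2 [34,46)=2 [35,47)=2 [36,48)=2 [37,49)=2 [38,50)=2 [39,51)=2 [40,52)=2 [41,53)=2 [42,54)=2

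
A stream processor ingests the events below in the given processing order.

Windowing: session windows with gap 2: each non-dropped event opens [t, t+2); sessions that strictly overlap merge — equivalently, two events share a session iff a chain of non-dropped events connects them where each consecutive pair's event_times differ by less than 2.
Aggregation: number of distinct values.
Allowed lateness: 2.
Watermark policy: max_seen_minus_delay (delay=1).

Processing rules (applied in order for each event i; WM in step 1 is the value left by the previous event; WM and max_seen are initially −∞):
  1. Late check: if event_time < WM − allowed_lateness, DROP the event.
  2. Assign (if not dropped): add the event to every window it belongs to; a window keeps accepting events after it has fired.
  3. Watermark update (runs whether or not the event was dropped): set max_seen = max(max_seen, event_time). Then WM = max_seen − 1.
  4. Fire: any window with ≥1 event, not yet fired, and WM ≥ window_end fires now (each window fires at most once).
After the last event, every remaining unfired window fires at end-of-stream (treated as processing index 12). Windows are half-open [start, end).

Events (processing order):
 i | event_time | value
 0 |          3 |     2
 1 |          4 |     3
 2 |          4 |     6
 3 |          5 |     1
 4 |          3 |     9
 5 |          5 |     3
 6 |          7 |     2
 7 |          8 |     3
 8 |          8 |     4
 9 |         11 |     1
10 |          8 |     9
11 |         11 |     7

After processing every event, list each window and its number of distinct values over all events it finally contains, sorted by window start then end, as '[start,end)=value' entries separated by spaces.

i=0 t=3 v=2: → [3,5); WM=2
i=1 t=4 v=3: → [3,6); WM=3
i=2 t=4 v=6: → [3,6); WM=3
i=3 t=5 v=1: → [3,7); WM=4
i=4 t=3 v=9: → [3,7); WM=4
i=5 t=5 v=3: → [3,7); WM=4
i=6 t=7 v=2: → [7,9); WM=6
i=7 t=8 v=3: → [7,10); WM=7
i=8 t=8 v=4: → [7,10); WM=7
i=9 t=11 v=1: → [11,13); WM=10
i=10 t=8 v=9: → [7,10); WM=10
i=11 t=11 v=7: → [11,13); WM=10

[3,7)=5 [7,10)=4 [11,13)=2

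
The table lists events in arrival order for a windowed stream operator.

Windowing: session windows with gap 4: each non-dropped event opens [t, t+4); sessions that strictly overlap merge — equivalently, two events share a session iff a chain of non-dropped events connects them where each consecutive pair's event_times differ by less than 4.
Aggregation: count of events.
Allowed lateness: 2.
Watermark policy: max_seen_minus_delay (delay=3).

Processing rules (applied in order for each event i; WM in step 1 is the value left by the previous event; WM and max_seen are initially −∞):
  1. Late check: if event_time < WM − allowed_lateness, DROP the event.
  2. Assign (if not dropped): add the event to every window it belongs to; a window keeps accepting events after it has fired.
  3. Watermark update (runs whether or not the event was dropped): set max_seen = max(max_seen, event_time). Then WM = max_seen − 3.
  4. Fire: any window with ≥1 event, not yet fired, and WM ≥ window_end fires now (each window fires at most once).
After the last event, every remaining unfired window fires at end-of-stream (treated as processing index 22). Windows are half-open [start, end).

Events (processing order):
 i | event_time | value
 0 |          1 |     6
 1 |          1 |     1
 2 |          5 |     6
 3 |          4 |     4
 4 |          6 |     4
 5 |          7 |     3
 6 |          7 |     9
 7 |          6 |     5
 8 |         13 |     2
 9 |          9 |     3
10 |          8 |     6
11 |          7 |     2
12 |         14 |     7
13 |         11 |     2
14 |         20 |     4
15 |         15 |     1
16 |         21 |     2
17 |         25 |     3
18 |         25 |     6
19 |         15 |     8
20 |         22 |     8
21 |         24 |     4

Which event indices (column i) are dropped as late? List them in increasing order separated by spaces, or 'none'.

11 19

i=0 t=1 v=6: → [1,5); WM=-2
i=1 t=1 v=1: → [1,5); WM=-2
i=2 t=5 v=6: → [5,9); WM=2
i=3 t=4 v=4: → [1,9); WM=2
i=4 t=6 v=4: → [1,10); WM=3
i=5 t=7 v=3: → [1,11); WM=4
i=6 t=7 v=9: → [1,11); WM=4
i=7 t=6 v=5: → [1,11); WM=4
i=8 t=13 v=2: → [13,17); WM=10
i=9 t=9 v=3: → [1,13); WM=10
i=10 t=8 v=6: → [1,13); WM=10
i=11 t=7 v=2: DROP (t<10-2); WM=10
i=12 t=14 v=7: → [13,18); WM=11
i=13 t=11 v=2: → [1,18); WM=11
i=14 t=20 v=4: → [20,24); WM=17
i=15 t=15 v=1: → [1,19); WM=17
i=16 t=21 v=2: → [20,25); WM=18
i=17 t=25 v=3: → [25,29); WM=22
i=18 t=25 v=6: → [25,29); WM=22
i=19 t=15 v=8: DROP (t<22-2); WM=22
i=20 t=22 v=8: → [20,29); WM=22
i=21 t=24 v=4: → [20,29); WM=22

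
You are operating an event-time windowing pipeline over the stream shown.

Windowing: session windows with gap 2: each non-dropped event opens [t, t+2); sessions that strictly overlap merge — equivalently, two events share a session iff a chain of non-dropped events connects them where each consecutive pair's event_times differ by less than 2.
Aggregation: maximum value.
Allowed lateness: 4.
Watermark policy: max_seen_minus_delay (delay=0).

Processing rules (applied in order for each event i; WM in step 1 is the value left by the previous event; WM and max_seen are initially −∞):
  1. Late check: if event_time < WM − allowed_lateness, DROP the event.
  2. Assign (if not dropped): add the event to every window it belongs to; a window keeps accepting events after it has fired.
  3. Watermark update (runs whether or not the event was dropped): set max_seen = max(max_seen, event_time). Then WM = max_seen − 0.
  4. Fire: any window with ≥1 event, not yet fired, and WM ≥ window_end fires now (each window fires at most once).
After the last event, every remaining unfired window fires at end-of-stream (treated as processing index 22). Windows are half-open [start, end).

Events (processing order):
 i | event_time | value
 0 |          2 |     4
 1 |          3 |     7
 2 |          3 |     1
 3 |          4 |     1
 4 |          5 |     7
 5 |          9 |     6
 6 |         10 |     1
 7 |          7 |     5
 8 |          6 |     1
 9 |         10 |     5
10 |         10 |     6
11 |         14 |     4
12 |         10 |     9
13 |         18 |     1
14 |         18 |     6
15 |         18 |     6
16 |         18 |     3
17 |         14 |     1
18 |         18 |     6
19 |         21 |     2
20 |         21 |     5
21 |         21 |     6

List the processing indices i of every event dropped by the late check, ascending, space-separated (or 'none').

none

i=0 t=2 v=4: → [2,4); WM=2
i=1 t=3 v=7: → [2,5); WM=3
i=2 t=3 v=1: → [2,5); WM=3
i=3 t=4 v=1: → [2,6); WM=4
i=4 t=5 v=7: → [2,7); WM=5
i=5 t=9 v=6: → [9,11); WM=9
i=6 t=10 v=1: → [9,12); WM=10
i=7 t=7 v=5: → [7,9); WM=10
i=8 t=6 v=1: → [2,9); WM=10
i=9 t=10 v=5: → [9,12); WM=10
i=10 t=10 v=6: → [9,12); WM=10
i=11 t=14 v=4: → [14,16); WM=14
i=12 t=10 v=9: → [9,12); WM=14
i=13 t=18 v=1: → [18,20); WM=18
i=14 t=18 v=6: → [18,20); WM=18
i=15 t=18 v=6: → [18,20); WM=18
i=16 t=18 v=3: → [18,20); WM=18
i=17 t=14 v=1: → [14,16); WM=18
i=18 t=18 v=6: → [18,20); WM=18
i=19 t=21 v=2: → [21,23); WM=21
i=20 t=21 v=5: → [21,23); WM=21
i=21 t=21 v=6: → [21,23); WM=21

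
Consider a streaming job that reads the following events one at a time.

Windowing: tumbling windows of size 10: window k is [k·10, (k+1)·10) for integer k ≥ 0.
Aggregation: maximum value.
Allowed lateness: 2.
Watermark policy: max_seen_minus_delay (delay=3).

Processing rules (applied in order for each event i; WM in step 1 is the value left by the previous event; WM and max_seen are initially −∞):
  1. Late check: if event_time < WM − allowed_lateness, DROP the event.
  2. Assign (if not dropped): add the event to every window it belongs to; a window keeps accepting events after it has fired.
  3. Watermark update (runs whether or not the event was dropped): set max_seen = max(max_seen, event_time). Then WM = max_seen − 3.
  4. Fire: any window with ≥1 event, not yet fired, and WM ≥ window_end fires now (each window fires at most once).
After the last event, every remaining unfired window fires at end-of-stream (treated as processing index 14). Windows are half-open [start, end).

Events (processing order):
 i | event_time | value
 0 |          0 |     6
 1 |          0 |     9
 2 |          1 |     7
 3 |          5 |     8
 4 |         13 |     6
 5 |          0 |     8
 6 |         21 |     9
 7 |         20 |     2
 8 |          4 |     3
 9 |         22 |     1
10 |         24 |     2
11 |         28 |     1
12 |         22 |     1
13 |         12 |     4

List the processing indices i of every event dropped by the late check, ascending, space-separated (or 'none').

i=0 t=0 v=6: → [0,10); WM=-3
i=1 t=0 v=9: → [0,10); WM=-3
i=2 t=1 v=7: → [0,10); WM=-2
i=3 t=5 v=8: → [0,10); WM=2
i=4 t=13 v=6: → [10,20); WM=10; [0,10) fires=9
i=5 t=0 v=8: DROP (t<10-2); WM=10
i=6 t=21 v=9: → [20,30); WM=18
i=7 t=20 v=2: → [20,30); WM=18
i=8 t=4 v=3: DROP (t<18-2); WM=18
i=9 t=22 v=1: → [20,30); WM=19
i=10 t=24 v=2: → [20,30); WM=21; [10,20) fires=6
i=11 t=28 v=1: → [20,30); WM=25
i=12 t=22 v=1: DROP (t<25-2); WM=25
i=13 t=12 v=4: DROP (t<25-2); WM=25

5 8 12 13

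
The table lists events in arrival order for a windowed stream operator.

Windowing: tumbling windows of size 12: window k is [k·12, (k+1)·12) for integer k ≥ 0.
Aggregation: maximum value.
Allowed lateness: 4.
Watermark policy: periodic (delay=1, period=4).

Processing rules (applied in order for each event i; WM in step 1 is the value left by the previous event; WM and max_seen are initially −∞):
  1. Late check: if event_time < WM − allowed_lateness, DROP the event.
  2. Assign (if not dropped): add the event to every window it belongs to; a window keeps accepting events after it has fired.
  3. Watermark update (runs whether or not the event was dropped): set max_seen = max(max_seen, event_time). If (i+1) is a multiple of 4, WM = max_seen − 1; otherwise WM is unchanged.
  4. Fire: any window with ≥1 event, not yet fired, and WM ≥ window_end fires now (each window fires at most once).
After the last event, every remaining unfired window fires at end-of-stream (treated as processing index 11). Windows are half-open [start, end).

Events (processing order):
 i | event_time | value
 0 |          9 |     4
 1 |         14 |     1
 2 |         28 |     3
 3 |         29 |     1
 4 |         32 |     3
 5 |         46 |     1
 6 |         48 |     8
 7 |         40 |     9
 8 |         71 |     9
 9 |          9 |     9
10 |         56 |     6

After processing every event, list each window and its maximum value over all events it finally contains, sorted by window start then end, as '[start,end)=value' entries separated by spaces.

[0,12)=4 [12,24)=1 [24,36)=3 [36,48)=9 [48,60)=8 [60,72)=9

i=0 t=9 v=4: → [0,12); WM=−∞
i=1 t=14 v=1: → [12,24); WM=−∞
i=2 t=28 v=3: → [24,36); WM=−∞
i=3 t=29 v=1: → [24,36); WM=28; [0,12) fires=4 [12,24) fires=1
i=4 t=32 v=3: → [24,36); WM=28
i=5 t=46 v=1: → [36,48); WM=28
i=6 t=48 v=8: → [48,60); WM=28
i=7 t=40 v=9: → [36,48); WM=47; [24,36) fires=3
i=8 t=71 v=9: → [60,72); WM=47
i=9 t=9 v=9: DROP (t<47-4); WM=47
i=10 t=56 v=6: → [48,60); WM=47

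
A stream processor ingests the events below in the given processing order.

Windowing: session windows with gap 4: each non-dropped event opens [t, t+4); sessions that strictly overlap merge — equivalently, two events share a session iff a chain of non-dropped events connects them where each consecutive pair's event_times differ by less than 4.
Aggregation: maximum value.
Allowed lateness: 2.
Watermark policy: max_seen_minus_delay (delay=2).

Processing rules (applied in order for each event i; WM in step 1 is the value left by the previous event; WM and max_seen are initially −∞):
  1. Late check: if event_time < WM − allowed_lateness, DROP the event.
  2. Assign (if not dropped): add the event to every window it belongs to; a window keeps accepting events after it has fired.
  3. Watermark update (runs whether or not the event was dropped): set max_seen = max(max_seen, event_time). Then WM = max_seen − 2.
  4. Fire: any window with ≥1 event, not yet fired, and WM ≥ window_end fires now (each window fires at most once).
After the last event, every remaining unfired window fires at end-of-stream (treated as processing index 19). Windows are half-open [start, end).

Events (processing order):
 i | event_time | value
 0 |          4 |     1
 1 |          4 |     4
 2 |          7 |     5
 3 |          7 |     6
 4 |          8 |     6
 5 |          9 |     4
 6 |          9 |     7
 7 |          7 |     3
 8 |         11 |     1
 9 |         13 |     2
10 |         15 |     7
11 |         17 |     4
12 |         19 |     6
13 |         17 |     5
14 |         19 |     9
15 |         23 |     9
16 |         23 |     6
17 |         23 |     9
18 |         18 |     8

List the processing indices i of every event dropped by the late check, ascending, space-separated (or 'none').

i=0 t=4 v=1: → [4,8); WM=2
i=1 t=4 v=4: → [4,8); WM=2
i=2 t=7 v=5: → [4,11); WM=5
i=3 t=7 v=6: → [4,11); WM=5
i=4 t=8 v=6: → [4,12); WM=6
i=5 t=9 v=4: → [4,13); WM=7
i=6 t=9 v=7: → [4,13); WM=7
i=7 t=7 v=3: → [4,13); WM=7
i=8 t=11 v=1: → [4,15); WM=9
i=9 t=13 v=2: → [4,17); WM=11
i=10 t=15 v=7: → [4,19); WM=13
i=11 t=17 v=4: → [4,21); WM=15
i=12 t=19 v=6: → [4,23); WM=17
i=13 t=17 v=5: → [4,23); WM=17
i=14 t=19 v=9: → [4,23); WM=17
i=15 t=23 v=9: → [23,27); WM=21
i=16 t=23 v=6: → [23,27); WM=21
i=17 t=23 v=9: → [23,27); WM=21
i=18 t=18 v=8: DROP (t<21-2); WM=21

18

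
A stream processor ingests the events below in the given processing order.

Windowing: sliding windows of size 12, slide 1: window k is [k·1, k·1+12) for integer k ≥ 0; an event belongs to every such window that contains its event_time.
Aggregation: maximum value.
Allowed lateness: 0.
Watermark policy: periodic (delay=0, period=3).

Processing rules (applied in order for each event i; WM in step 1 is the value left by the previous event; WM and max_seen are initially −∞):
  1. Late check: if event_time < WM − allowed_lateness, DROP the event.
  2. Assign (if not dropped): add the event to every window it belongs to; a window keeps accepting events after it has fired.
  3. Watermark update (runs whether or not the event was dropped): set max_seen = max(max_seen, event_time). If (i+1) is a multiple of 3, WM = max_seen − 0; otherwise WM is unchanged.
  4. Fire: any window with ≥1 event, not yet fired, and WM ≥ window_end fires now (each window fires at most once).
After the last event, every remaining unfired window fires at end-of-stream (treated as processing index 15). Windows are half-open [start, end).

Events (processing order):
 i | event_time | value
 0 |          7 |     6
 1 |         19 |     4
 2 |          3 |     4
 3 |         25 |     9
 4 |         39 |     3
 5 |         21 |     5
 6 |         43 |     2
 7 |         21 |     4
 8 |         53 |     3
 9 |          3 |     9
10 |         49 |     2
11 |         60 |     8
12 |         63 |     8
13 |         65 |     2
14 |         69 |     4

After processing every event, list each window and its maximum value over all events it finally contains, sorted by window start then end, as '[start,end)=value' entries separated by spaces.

[0,12)=6 [1,13)=6 [2,14)=6 [3,15)=6 [4,16)=6 [5,17)=6 [6,18)=6 [7,19)=6 [8,20)=4 [9,21)=4 [10,22)=5 [11,23)=5 [12,24)=5 [13,25)=5 [14,26)=9 [15,27)=9 [16,28)=9 [17,29)=9 [18,30)=9 [19,31)=9 [20,32)=9 [21,33)=9 [22,34)=9 [23,35)=9 [24,36)=9 [25,37)=9 [28,40)=3 [29,41)=3 [30,42)=3 [31,43)=3 [32,44)=3 [33,45)=3 [34,46)=3 [35,47)=3 [36,48)=3 [37,49)=3 [38,50)=3 [39,51)=3 [40,52)=2 [41,53)=2 [42,54)=3 [43,55)=3 [44,56)=3 [45,57)=3 [46,58)=3 [47,59)=3 [48,60)=3 [49,61)=8 [50,62)=8 [51,63)=8 [52,64)=8 [53,65)=8 [54,66)=8 [55,67)=8 [56,68)=8 [57,69)=8 [58,70)=8 [59,71)=8 [60,72)=8 [61,73)=8 [62,74)=8 [63,75)=8 [64,76)=4 [65,77)=4 [66,78)=4 [67,79)=4 [68,80)=4 [69,81)=4

i=0 t=7 v=6: → [7,19),[6,18),[5,17),[4,16),[3,15),[2,14),[1,13),[0,12); WM=−∞
i=1 t=19 v=4: → [19,31),[18,30),[17,29),[16,28),[15,27),[14,26),[13,25),[12,24),[11,23),[10,22),[9,21),[8,20); WM=−∞
i=2 t=3 v=4: → [3,15),[2,14),[1,13),[0,12); WM=19; [0,12) fires=6 [1,13) fires=6 [2,14) fires=6 [3,15) fires=6 [4,16) fires=6 [5,17) fires=6 [6,18) fires=6 [7,19) fires=6
i=3 t=25 v=9: → [25,37),[24,36),[23,35),[22,34),[21,33),[20,32),[19,31),[18,30),[17,29),[16,28),[15,27),[14,26); WM=19
i=4 t=39 v=3: → [39,51),[38,50),[37,49),[36,48),[35,47),[34,46),[33,45),[32,44),[31,43),[30,42),[29,41),[28,40); WM=19
i=5 t=21 v=5: → [21,33),[20,32),[19,31),[18,30),[17,29),[16,28),[15,27),[14,26),[13,25),[12,24),[11,23),[10,22); WM=39; [8,20) fires=4 [9,21) fires=4 [10,22) fires=5 [11,23) fires=5 [12,24) fires=5 [13,25) fires=5 [14,26) fires=9 [15,27) fires=9 [16,28) fires=9 [17,29) fires=9 [18,30) fires=9 [19,31) fires=9 [20,32) fires=9 [21,33) fires=9 [22,34) fires=9 [23,35) fires=9 [24,36) fires=9 [25,37) fires=9
i=6 t=43 v=2: → [43,55),[42,54),[41,53),[40,52),[39,51),[38,50),[37,49),[36,48),[35,47),[34,46),[33,45),[32,44); WM=39
i=7 t=21 v=4: DROP (t<39-0); WM=39
i=8 t=53 v=3: → [53,65),[52,64),[51,63),[50,62),[49,61),[48,60),[47,59),[46,58),[45,57),[44,56),[43,55),[42,54); WM=53; [28,40) fires=3 [29,41) fires=3 [30,42) fires=3 [31,43) fires=3 [32,44) fires=3 [33,45) fires=3 [34,46) fires=3 [35,47) fires=3 [36,48) fires=3 [37,49) fires=3 [38,50) fires=3 [39,51) fires=3 [40,52) fires=2 [41,53) fires=2
i=9 t=3 v=9: DROP (t<53-0); WM=53
i=10 t=49 v=2: DROP (t<53-0); WM=53
i=11 t=60 v=8: → [60,72),[59,71),[58,70),[57,69),[56,68),[55,67),[54,66),[53,65),[52,64),[51,63),[50,62),[49,61); WM=60; [42,54) fires=3 [43,55) fires=3 [44,56) fires=3 [45,57) fires=3 [46,58) fires=3 [47,59) fires=3 [48,60) fires=3
i=12 t=63 v=8: → [63,75),[62,74),[61,73),[60,72),[59,71),[58,70),[57,69),[56,68),[55,67),[54,66),[53,65),[52,64); WM=60
i=13 t=65 v=2: → [65,77),[64,76),[63,75),[62,74),[61,73),[60,72),[59,71),[58,70),[57,69),[56,68),[55,67),[54,66); WM=60
i=14 t=69 v=4: → [69,81),[68,80),[67,79),[66,78),[65,77),[64,76),[63,75),[62,74),[61,73),[60,72),[59,71),[58,70); WM=69; [49,61) fires=8 [50,62) fires=8 [51,63) fires=8 [52,64) fires=8 [53,65) fires=8 [54,66) fires=8 [55,67) fires=8 [56,68) fires=8 [57,69) fires=8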